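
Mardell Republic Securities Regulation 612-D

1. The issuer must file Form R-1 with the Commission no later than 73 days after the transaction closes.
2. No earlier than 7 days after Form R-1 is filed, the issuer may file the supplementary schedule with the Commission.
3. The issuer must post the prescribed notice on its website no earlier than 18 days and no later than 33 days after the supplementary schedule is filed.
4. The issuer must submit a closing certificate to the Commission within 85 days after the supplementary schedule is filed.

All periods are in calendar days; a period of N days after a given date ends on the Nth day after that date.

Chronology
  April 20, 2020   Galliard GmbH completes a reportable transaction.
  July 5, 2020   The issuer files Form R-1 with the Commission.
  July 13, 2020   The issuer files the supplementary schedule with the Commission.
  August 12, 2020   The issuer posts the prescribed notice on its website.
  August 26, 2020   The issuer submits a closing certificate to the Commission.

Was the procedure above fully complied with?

Step 1: 73 days after April 20, 2020 (when the transaction closes) is July 2, 2020; July 5, 2020 misses that deadline by 3 days.

No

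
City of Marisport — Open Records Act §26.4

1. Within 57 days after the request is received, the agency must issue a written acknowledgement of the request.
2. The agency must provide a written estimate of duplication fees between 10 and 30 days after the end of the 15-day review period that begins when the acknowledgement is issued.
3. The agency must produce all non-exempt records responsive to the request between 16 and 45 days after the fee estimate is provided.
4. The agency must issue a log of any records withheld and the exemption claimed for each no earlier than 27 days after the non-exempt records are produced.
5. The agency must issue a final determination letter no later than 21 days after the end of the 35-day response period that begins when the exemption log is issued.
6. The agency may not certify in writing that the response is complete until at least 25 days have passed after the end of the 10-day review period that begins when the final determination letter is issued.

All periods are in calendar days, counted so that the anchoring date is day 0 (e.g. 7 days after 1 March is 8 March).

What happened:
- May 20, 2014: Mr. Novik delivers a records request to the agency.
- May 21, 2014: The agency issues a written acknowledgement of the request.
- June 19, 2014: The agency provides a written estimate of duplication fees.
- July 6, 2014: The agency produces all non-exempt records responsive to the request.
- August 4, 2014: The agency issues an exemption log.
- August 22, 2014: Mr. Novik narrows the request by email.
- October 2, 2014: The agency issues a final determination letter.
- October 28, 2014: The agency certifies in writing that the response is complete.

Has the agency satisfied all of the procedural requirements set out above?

Step 1 — counting 57 days from May 20, 2014 (when the request is received) gives a deadline of July 16, 2014; May 21, 2014 is within that limit.
Step 2 — 10 and 30 days from June 5, 2014 (end of the 15-day review period, which began when the acknowledgement is issued on May 21, 2014) are June 15, 2014 and July 5, 2014 respectively; done June 19, 2014, which is between those dates.
Step 3 — 16 and 45 days from June 19, 2014 (when the fee estimate is provided) are July 5, 2014 and August 3, 2014 respectively; done July 6, 2014 — within the window.
Step 4 — must wait 27 days from July 6, 2014 (when the non-exempt records are produced), so not before August 2, 2014; August 4, 2014 is on or after that date.
Step 5 — counting 21 days from September 8, 2014 (end of the 35-day response period, which began when the exemption log is issued on August 4, 2014) gives a deadline of September 29, 2014; October 2, 2014 misses that deadline by 3 days.

No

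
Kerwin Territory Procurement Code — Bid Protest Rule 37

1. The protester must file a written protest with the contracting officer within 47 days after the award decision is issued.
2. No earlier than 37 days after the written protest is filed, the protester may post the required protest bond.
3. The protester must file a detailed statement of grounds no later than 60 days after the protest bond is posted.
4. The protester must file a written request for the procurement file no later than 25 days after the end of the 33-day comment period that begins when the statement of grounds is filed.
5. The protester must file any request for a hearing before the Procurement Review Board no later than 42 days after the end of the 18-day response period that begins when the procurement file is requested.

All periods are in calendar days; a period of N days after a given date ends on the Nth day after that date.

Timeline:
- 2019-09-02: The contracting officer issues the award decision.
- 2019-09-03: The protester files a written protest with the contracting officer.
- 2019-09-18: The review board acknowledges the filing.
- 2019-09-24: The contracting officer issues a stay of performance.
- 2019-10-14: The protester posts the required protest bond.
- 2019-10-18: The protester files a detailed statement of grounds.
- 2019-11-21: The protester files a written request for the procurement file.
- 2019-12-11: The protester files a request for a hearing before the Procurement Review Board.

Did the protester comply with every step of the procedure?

(1) due by 2019-09-02 + 47 days = 2019-10-19; 2019-09-03 is within that limit.
(2) permitted from 2019-09-03 + 37 days = 2019-10-10 onward; done 2019-10-14 — permitted.
(3) due by 2019-10-14 + 60 days = 2019-12-13; done 2019-10-18 — timely.
(4) due by 2019-11-20 + 25 days = 2019-12-15; 2019-11-21 is within that limit.
(5) due by 2019-12-09 + 42 days = 2020-01-20; done 2019-12-11 — timely.

Yes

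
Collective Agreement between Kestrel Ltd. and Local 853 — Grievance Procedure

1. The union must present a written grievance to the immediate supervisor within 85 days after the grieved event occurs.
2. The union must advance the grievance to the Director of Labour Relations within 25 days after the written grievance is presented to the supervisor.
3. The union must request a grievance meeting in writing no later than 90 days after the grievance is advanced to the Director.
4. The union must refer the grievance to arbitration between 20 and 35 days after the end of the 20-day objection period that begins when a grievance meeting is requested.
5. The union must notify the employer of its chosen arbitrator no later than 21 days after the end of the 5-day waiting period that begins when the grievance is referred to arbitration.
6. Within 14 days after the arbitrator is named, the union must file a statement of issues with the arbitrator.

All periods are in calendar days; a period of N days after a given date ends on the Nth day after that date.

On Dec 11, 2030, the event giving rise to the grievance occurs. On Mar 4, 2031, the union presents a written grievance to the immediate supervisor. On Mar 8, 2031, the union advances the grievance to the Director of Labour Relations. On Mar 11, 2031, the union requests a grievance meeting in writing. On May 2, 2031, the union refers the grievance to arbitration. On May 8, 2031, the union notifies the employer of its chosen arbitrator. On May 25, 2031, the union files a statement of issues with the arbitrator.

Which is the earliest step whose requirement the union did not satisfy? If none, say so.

Step 6

Step 1 — counting 85 days from Dec 11, 2030 (when the grieved event occurs) gives a deadline of Mar 6, 2031; done Mar 4, 2031 — timely.
Step 2 — counting 25 days from Mar 4, 2031 (when the written grievance is presented to the supervisor) gives a deadline of Mar 29, 2031; completed Mar 8, 2031, before the deadline.
Step 3 — counting 90 days from Mar 8, 2031 (when the grievance is advanced to the Director) gives a deadline of Jun 6, 2031; done Mar 11, 2031 — timely.
Step 4 — 20 and 35 days from Mar 31, 2031 (end of the 20-day objection period, which began when a grievance meeting is requested on Mar 11, 2031) are Apr 20, 2031 and May 5, 2031 respectively; May 2, 2031 falls inside that range.
Step 5 — counting 21 days from May 7, 2031 (end of the 5-day waiting period, which began when the grievance is referred to arbitration on May 2, 2031) gives a deadline of May 28, 2031; done May 8, 2031 — timely.
Step 6 — counting 14 days from May 8, 2031 (when the arbitrator is named) gives a deadline of May 22, 2031; not done until May 25, 2031, 3 days after the deadline.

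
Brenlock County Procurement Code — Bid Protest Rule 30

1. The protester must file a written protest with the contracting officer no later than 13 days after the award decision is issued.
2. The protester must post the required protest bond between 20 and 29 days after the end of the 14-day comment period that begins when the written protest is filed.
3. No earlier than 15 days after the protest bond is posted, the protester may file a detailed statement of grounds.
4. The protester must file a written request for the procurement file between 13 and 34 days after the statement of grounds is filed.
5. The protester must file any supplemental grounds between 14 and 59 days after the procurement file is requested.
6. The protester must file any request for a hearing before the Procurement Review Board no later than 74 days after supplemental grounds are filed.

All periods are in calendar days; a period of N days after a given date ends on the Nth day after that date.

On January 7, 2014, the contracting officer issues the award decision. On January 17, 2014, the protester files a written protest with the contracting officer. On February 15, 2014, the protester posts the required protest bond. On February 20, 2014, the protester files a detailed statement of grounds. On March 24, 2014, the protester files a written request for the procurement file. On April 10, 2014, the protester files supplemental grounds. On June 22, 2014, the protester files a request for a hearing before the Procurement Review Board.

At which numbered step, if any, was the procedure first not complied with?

Step 2

Step 1: 13 days after January 7, 2014 (when the award decision is issued) is January 20, 2014; January 17, 2014 is within that limit.
Step 2: the window is 20–29 days after January 31, 2014 (end of the 14-day comment period, which began when the written protest is filed on January 17, 2014), so February 20, 2014 through March 1, 2014; done February 15, 2014 — 5 days before the window opened.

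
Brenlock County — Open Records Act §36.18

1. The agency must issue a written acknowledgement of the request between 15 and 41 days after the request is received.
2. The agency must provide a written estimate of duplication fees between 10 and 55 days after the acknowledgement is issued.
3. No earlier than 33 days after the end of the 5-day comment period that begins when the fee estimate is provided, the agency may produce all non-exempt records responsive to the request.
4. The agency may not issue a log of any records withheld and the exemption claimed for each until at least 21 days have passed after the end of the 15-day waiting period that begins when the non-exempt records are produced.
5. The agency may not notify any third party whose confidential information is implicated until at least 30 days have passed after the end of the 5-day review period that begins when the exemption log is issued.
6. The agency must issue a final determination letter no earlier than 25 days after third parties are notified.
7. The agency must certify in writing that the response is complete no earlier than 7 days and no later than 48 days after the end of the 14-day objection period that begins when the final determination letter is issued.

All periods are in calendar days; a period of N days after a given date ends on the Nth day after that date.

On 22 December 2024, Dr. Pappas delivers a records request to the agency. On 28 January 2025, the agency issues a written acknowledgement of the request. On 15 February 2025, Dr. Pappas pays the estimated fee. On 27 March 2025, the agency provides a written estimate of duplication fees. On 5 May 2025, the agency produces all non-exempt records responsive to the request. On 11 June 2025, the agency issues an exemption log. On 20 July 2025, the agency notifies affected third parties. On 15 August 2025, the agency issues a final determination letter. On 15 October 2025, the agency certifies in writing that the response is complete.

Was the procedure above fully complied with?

Step 1 — 15 and 41 days from 22 December 2024 (when the request is received) are 6 January 2025 and 1 February 2025 respectively; 28 January 2025 falls inside that range.
Step 2 — 10 and 55 days from 28 January 2025 (when the acknowledgement is issued) are 7 February 2025 and 24 March 2025 respectively; done 27 March 2025 — 3 days after the window closed.
Later steps need not be reached.

No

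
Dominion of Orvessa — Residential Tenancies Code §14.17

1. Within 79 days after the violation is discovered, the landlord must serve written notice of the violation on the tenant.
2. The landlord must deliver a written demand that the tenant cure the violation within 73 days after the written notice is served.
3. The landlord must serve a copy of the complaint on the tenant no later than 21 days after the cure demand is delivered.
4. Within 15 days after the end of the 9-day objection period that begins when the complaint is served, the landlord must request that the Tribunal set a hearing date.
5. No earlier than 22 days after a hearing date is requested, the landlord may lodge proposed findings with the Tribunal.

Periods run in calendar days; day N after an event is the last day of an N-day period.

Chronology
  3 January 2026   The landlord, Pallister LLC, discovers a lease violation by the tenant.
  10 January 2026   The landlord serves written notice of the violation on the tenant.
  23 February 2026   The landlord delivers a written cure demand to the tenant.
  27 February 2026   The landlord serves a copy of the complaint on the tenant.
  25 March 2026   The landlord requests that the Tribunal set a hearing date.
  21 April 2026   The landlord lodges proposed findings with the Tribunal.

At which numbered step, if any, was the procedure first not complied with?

Step 1: 79 days after 3 January 2026 (when the violation is discovered) is 23 March 2026; done 10 January 2026 — timely.
Step 2: 73 days after 10 January 2026 (when the written notice is served) is 24 March 2026; 23 February 2026 is within that limit.
Step 3: 21 days after 23 February 2026 (when the cure demand is delivered) is 16 March 2026; completed 27 February 2026, before the deadline.
Step 4: 15 days after 8 March 2026 (end of the 9-day objection period, which began when the complaint is served on 27 February 2026) is 23 March 2026; not done until 25 March 2026, 2 days after the deadline.

Step 4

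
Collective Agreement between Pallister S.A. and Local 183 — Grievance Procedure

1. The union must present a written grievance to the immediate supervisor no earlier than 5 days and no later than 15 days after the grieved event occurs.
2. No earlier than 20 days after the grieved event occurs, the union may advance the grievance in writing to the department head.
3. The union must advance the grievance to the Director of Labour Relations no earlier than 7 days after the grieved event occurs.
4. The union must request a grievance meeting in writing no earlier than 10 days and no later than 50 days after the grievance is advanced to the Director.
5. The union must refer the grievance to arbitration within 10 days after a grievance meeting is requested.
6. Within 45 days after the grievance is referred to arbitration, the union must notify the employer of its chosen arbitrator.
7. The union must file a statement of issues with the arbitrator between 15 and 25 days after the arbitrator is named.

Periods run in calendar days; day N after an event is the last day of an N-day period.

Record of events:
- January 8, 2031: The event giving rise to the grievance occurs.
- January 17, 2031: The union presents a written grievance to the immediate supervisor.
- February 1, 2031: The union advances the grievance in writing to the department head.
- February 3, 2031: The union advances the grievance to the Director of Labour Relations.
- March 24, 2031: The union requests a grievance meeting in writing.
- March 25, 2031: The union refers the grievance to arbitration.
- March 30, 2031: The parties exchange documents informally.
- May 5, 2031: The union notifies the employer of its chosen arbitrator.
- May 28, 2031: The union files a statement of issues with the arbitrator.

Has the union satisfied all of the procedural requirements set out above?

Yes

(1) the permitted window runs from January 8, 2031 + 5 = January 13, 2031 to January 8, 2031 + 15 = January 23, 2031; done January 17, 2031, which is between those dates.
(2) permitted from January 8, 2031 + 20 days = January 28, 2031 onward; done February 1, 2031 — permitted.
(3) permitted from January 8, 2031 + 7 days = January 15, 2031 onward; done February 3, 2031 — permitted.
(4) the permitted window runs from February 3, 2031 + 10 = February 13, 2031 to February 3, 2031 + 50 = March 25, 2031; done March 24, 2031, which is between those dates.
(5) due by March 24, 2031 + 10 days = April 3, 2031; March 25, 2031 is within that limit.
(6) due by March 25, 2031 + 45 days = May 9, 2031; done May 5, 2031 — timely.
(7) the permitted window runs from May 5, 2031 + 15 = May 20, 2031 to May 5, 2031 + 25 = May 30, 2031; May 28, 2031 falls inside that range.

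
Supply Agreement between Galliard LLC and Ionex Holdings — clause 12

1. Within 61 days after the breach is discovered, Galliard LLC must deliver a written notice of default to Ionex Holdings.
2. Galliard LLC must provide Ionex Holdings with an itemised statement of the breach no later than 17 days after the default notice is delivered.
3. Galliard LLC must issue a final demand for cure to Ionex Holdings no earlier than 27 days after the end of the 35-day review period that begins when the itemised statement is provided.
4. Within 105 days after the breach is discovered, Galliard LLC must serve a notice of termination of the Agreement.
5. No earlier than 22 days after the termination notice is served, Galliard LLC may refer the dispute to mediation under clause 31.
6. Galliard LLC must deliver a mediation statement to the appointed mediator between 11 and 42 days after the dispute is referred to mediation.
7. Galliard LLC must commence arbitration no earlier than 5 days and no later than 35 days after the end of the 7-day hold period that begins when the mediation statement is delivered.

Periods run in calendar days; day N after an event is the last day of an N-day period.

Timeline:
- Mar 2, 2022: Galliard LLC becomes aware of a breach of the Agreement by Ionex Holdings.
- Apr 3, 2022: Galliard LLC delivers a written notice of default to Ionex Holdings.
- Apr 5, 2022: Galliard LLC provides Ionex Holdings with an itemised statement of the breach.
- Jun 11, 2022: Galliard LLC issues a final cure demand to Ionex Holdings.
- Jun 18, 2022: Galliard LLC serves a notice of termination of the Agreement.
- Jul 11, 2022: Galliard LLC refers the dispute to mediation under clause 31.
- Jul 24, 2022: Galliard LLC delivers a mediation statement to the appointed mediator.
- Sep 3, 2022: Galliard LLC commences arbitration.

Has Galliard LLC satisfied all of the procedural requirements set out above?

Step 1: 61 days after Mar 2, 2022 (when the breach is discovered) is May 2, 2022; completed Apr 3, 2022, before the deadline.
Step 2: 17 days after Apr 3, 2022 (when the default notice is delivered) is Apr 20, 2022; completed Apr 5, 2022, before the deadline.
Step 3: the earliest permitted date is 27 days after May 10, 2022 (end of the 35-day review period, which began when the itemised statement is provided on Apr 5, 2022), i.e. Jun 6, 2022; done Jun 11, 2022, after the minimum wait.
Step 4: 105 days after Mar 2, 2022 (when the breach is discovered) is Jun 15, 2022; Jun 18, 2022 misses that deadline by 3 days.
The analysis stops there.

No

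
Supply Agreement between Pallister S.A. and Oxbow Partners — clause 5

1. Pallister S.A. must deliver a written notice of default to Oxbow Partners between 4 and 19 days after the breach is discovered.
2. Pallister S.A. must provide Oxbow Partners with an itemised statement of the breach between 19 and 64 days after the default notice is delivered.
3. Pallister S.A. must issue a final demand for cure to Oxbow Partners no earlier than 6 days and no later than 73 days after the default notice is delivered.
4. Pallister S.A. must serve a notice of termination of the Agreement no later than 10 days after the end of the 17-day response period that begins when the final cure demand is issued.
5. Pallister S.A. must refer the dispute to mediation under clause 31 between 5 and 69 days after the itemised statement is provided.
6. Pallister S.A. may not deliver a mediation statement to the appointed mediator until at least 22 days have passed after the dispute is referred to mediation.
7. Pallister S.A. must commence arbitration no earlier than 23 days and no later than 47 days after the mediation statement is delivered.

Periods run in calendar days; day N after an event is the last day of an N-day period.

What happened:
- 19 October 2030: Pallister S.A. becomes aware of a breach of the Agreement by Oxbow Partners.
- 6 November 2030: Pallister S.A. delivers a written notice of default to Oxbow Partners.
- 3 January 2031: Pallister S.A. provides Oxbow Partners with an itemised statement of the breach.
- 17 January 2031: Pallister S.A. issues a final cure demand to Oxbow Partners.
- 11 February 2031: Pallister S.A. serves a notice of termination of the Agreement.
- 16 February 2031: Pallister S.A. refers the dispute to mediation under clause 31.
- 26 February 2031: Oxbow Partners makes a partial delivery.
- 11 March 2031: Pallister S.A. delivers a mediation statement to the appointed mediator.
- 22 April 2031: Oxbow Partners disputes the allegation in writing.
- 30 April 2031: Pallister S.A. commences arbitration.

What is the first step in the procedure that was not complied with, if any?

Step 1 — 4 and 19 days from 19 October 2030 (when the breach is discovered) are 23 October 2030 and 7 November 2030 respectively; done 6 November 2030, which is between those dates.
Step 2 — 19 and 64 days from 6 November 2030 (when the default notice is delivered) are 25 November 2030 and 9 January 2031 respectively; 3 January 2031 falls inside that range.
Step 3 — 6 and 73 days from 6 November 2030 (when the default notice is delivered) are 12 November 2030 and 18 January 2031 respectively; done 17 January 2031 — within the window.
Step 4 — counting 10 days from 3 February 2031 (end of the 17-day response period, which began when the final cure demand is issued on 17 January 2031) gives a deadline of 13 February 2031; done 11 February 2031 — timely.
Step 5 — 5 and 69 days from 3 January 2031 (when the itemised statement is provided) are 8 January 2031 and 13 March 2031 respectively; done 16 February 2031, which is between those dates.
Step 6 — must wait 22 days from 16 February 2031 (when the dispute is referred to mediation), so not before 10 March 2031; done 11 March 2031, after the minimum wait.
Step 7 — 23 and 47 days from 11 March 2031 (when the mediation statement is delivered) are 3 April 2031 and 27 April 2031 respectively; done 30 April 2031 — 3 days after the window closed.
That is the first point of non-compliance.

Step 7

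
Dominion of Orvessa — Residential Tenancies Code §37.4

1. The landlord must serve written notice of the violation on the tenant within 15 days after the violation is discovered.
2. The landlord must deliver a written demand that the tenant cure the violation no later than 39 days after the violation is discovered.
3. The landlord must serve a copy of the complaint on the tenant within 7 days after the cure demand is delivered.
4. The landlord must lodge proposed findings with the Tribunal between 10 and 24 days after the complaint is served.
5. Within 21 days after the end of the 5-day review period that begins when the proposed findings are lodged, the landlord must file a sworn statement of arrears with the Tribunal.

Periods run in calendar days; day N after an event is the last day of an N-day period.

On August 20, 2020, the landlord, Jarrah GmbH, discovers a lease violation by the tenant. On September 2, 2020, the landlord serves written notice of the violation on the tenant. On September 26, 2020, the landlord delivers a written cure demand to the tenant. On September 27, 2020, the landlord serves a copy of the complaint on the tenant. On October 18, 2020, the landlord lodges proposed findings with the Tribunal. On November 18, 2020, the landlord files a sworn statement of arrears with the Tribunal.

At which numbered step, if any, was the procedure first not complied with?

Step 1: 15 days after August 20, 2020 (when the violation is discovered) is September 4, 2020; done September 2, 2020 — timely.
Step 2: 39 days after August 20, 2020 (when the violation is discovered) is September 28, 2020; completed September 26, 2020, before the deadline.
Step 3: 7 days after September 26, 2020 (when the cure demand is delivered) is October 3, 2020; completed September 27, 2020, before the deadline.
Step 4: the window is 10–24 days after September 27, 2020 (when the complaint is served), so October 7, 2020 through October 21, 2020; done October 18, 2020, which is between those dates.
Step 5: 21 days after October 23, 2020 (end of the 5-day review period, which began when the proposed findings are lodged on October 18, 2020) is November 13, 2020; not done until November 18, 2020, 5 days after the deadline.
Later steps need not be reached.

Step 5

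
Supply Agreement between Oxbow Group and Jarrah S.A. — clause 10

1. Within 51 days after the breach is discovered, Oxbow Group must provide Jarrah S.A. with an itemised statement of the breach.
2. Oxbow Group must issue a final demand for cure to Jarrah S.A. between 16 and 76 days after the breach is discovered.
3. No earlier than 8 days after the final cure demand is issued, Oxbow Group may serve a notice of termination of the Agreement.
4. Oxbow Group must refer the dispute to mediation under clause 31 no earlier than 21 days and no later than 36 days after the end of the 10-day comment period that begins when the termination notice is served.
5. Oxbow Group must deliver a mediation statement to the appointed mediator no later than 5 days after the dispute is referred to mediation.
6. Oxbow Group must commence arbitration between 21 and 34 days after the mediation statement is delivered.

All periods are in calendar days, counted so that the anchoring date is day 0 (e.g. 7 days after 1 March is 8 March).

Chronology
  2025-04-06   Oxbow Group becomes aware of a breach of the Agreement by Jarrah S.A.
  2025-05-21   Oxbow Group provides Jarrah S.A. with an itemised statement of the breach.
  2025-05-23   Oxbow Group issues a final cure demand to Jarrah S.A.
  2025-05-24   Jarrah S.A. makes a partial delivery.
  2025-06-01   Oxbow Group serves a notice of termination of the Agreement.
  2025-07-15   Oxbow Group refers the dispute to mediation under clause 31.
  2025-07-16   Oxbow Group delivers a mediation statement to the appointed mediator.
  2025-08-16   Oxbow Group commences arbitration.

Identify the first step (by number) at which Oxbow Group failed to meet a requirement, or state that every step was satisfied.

None — every step was satisfied

Step 1 — counting 51 days from 2025-04-06 (when the breach is discovered) gives a deadline of 2025-05-27; 2025-05-21 is within that limit.
Step 2 — 16 and 76 days from 2025-04-06 (when the breach is discovered) are 2025-04-22 and 2025-06-21 respectively; done 2025-05-23 — within the window.
Step 3 — must wait 8 days from 2025-05-23 (when the final cure demand is issued), so not before 2025-05-31; done 2025-06-01 — permitted.
Step 4 — 21 and 36 days from 2025-06-11 (end of the 10-day comment period, which began when the termination notice is served on 2025-06-01) are 2025-07-02 and 2025-07-17 respectively; 2025-07-15 falls inside that range.
Step 5 — counting 5 days from 2025-07-15 (when the dispute is referred to mediation) gives a deadline of 2025-07-20; completed 2025-07-16, before the deadline.
Step 6 — 21 and 34 days from 2025-07-16 (when the mediation statement is delivered) are 2025-08-06 and 2025-08-19 respectively; done 2025-08-16, which is between those dates.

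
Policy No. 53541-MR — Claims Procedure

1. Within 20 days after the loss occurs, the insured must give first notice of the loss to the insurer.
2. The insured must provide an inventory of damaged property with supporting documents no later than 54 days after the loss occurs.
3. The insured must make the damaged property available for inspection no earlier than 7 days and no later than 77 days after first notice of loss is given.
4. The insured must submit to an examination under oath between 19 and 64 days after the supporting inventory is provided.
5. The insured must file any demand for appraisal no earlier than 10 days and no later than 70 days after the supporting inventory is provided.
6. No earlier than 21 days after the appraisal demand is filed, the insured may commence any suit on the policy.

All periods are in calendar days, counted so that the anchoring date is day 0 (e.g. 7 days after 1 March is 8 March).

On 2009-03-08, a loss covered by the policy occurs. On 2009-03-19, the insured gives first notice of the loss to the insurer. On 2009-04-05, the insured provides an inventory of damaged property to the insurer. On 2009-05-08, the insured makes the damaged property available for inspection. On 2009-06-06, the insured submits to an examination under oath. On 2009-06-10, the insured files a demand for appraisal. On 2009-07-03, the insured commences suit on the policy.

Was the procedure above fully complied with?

Yes

Step 1 — counting 20 days from 2009-03-08 (when the loss occurs) gives a deadline of 2009-03-28; 2009-03-19 is within that limit.
Step 2 — counting 54 days from 2009-03-08 (when the loss occurs) gives a deadline of 2009-05-01; 2009-04-05 is within that limit.
Step 3 — 7 and 77 days from 2009-03-19 (when first notice of loss is given) are 2009-03-26 and 2009-06-04 respectively; 2009-05-08 falls inside that range.
Step 4 — 19 and 64 days from 2009-04-05 (when the supporting inventory is provided) are 2009-04-24 and 2009-06-08 respectively; done 2009-06-06, which is between those dates.
Step 5 — 10 and 70 days from 2009-04-05 (when the supporting inventory is provided) are 2009-04-15 and 2009-06-14 respectively; done 2009-06-10, which is between those dates.
Step 6 — must wait 21 days from 2009-06-10 (when the appraisal demand is filed), so not before 2009-07-01; 2009-07-03 is on or after that date.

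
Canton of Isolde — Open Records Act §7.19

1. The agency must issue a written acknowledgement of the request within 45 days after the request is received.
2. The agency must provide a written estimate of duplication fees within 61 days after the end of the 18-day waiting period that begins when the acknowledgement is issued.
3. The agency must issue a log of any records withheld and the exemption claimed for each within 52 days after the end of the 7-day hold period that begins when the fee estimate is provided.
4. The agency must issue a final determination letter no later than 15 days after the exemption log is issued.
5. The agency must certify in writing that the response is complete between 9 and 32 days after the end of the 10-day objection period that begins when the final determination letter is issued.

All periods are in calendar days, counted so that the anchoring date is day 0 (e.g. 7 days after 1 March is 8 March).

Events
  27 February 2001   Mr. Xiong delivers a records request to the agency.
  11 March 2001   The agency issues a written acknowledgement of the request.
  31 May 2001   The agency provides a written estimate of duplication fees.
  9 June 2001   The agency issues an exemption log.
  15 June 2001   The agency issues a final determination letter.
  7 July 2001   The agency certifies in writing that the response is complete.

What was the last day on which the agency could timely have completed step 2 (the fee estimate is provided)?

The acknowledgement is issued on 11 March 2001; the 18-day waiting period therefore ends 29 March 2001, and step 2 runs from that date. 61 days after 29 March 2001 is 29 May 2001.

29 May 2001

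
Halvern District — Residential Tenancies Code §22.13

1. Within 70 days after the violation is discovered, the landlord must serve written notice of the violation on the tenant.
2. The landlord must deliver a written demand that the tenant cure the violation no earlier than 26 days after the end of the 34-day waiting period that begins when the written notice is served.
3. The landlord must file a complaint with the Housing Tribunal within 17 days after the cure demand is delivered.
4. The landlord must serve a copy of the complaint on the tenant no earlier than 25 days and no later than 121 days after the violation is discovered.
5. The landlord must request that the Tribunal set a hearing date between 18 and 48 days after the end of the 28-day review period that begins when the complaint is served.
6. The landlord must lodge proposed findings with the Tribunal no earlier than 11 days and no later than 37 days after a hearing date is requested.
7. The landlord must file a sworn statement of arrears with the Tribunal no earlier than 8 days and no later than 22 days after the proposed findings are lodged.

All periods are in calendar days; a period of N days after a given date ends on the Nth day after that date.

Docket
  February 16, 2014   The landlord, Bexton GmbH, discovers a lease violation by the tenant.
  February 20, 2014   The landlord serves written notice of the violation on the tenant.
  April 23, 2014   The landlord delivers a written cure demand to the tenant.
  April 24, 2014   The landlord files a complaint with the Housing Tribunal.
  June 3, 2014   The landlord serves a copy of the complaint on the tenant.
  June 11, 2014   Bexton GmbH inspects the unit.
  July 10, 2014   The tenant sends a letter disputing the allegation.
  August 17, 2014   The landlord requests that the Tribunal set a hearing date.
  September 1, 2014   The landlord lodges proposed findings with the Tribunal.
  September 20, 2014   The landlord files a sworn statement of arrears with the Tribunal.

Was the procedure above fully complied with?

Yes

Step 1 — counting 70 days from February 16, 2014 (when the violation is discovered) gives a deadline of April 27, 2014; completed February 20, 2014, before the deadline.
Step 2 — must wait 26 days from March 26, 2014 (end of the 34-day waiting period, which began when the written notice is served on February 20, 2014), so not before April 21, 2014; April 23, 2014 is on or after that date.
Step 3 — counting 17 days from April 23, 2014 (when the cure demand is delivered) gives a deadline of May 10, 2014; April 24, 2014 is within that limit.
Step 4 — 25 and 121 days from February 16, 2014 (when the violation is discovered) are March 13, 2014 and June 17, 2014 respectively; done June 3, 2014, which is between those dates.
Step 5 — 18 and 48 days from July 1, 2014 (end of the 28-day review period, which began when the complaint is served on June 3, 2014) are July 19, 2014 and August 18, 2014 respectively; August 17, 2014 falls inside that range.
Step 6 — 11 and 37 days from August 17, 2014 (when a hearing date is requested) are August 28, 2014 and September 23, 2014 respectively; September 1, 2014 falls inside that range.
Step 7 — 8 and 22 days from September 1, 2014 (when the proposed findings are lodged) are September 9, 2014 and September 23, 2014 respectively; done September 20, 2014, which is between those dates.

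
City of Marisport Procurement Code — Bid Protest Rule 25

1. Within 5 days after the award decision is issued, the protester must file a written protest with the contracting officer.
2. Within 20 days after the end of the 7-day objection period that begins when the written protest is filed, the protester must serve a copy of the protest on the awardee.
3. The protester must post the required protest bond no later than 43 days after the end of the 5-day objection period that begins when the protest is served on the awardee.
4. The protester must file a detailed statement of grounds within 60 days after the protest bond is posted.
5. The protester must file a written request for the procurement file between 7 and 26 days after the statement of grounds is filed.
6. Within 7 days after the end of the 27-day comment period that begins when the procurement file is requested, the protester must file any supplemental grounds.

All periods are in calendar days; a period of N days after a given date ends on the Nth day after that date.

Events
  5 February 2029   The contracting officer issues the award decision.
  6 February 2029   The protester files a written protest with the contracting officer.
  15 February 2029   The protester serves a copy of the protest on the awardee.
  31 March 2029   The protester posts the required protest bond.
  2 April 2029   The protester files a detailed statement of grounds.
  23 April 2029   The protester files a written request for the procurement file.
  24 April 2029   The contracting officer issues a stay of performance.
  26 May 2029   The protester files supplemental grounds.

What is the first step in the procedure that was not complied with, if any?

Step 1: 5 days after 5 February 2029 (when the award decision is issued) is 10 February 2029; completed 6 February 2029, before the deadline.
Step 2: 20 days after 13 February 2029 (end of the 7-day objection period, which began when the written protest is filed on 6 February 2029) is 5 March 2029; 15 February 2029 is within that limit.
Step 3: 43 days after 20 February 2029 (end of the 5-day objection period, which began when the protest is served on the awardee on 15 February 2029) is 4 April 2029; completed 31 March 2029, before the deadline.
Step 4: 60 days after 31 March 2029 (when the protest bond is posted) is 30 May 2029; 2 April 2029 is within that limit.
Step 5: the window is 7–26 days after 2 April 2029 (when the statement of grounds is filed), so 9 April 2029 through 28 April 2029; 23 April 2029 falls inside that range.
Step 6: 7 days after 20 May 2029 (end of the 27-day comment period, which began when the procurement file is requested on 23 April 2029) is 27 May 2029; 26 May 2029 is within that limit.

None — every step was satisfied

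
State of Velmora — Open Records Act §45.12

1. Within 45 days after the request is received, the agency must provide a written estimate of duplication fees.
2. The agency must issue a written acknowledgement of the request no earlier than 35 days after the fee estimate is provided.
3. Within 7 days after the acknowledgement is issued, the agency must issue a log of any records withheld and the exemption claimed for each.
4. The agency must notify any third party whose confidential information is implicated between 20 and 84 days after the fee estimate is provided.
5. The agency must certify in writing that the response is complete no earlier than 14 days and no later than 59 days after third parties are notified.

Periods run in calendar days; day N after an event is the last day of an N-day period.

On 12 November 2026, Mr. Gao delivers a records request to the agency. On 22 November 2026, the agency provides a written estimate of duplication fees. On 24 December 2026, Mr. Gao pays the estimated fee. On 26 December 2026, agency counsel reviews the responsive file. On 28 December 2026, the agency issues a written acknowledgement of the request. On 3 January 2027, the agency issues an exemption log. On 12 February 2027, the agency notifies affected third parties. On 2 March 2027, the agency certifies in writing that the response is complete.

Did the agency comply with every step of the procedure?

Yes

Step 1 — counting 45 days from 12 November 2026 (when the request is received) gives a deadline of 27 December 2026; done 22 November 2026 — timely.
Step 2 — must wait 35 days from 22 November 2026 (when the fee estimate is provided), so not before 27 December 2026; done 28 December 2026 — permitted.
Step 3 — counting 7 days from 28 December 2026 (when the acknowledgement is issued) gives a deadline of 4 January 2027; done 3 January 2027 — timely.
Step 4 — 20 and 84 days from 22 November 2026 (when the fee estimate is provided) are 12 December 2026 and 14 February 2027 respectively; 12 February 2027 falls inside that range.
Step 5 — 14 and 59 days from 12 February 2027 (when third parties are notified) are 26 February 2027 and 12 April 2027 respectively; done 2 March 2027, which is between those dates.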